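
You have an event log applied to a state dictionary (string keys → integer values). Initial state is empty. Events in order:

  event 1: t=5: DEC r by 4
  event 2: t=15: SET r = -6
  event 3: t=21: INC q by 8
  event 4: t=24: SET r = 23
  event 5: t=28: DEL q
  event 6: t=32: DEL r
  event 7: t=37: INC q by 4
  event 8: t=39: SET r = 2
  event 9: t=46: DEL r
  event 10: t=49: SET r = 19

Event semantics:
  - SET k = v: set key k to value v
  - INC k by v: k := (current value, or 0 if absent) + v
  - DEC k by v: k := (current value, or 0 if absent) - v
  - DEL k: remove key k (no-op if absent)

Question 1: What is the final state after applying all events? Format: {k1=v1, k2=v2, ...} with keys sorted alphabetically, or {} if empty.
Answer: {q=4, r=19}

Derivation:
  after event 1 (t=5: DEC r by 4): {r=-4}
  after event 2 (t=15: SET r = -6): {r=-6}
  after event 3 (t=21: INC q by 8): {q=8, r=-6}
  after event 4 (t=24: SET r = 23): {q=8, r=23}
  after event 5 (t=28: DEL q): {r=23}
  after event 6 (t=32: DEL r): {}
  after event 7 (t=37: INC q by 4): {q=4}
  after event 8 (t=39: SET r = 2): {q=4, r=2}
  after event 9 (t=46: DEL r): {q=4}
  after event 10 (t=49: SET r = 19): {q=4, r=19}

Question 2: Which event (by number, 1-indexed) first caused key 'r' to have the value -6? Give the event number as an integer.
Answer: 2

Derivation:
Looking for first event where r becomes -6:
  event 1: r = -4
  event 2: r -4 -> -6  <-- first match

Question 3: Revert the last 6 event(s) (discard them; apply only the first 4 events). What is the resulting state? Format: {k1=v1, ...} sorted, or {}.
Answer: {q=8, r=23}

Derivation:
Keep first 4 events (discard last 6):
  after event 1 (t=5: DEC r by 4): {r=-4}
  after event 2 (t=15: SET r = -6): {r=-6}
  after event 3 (t=21: INC q by 8): {q=8, r=-6}
  after event 4 (t=24: SET r = 23): {q=8, r=23}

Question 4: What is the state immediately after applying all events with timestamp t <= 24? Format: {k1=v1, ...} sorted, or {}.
Answer: {q=8, r=23}

Derivation:
Apply events with t <= 24 (4 events):
  after event 1 (t=5: DEC r by 4): {r=-4}
  after event 2 (t=15: SET r = -6): {r=-6}
  after event 3 (t=21: INC q by 8): {q=8, r=-6}
  after event 4 (t=24: SET r = 23): {q=8, r=23}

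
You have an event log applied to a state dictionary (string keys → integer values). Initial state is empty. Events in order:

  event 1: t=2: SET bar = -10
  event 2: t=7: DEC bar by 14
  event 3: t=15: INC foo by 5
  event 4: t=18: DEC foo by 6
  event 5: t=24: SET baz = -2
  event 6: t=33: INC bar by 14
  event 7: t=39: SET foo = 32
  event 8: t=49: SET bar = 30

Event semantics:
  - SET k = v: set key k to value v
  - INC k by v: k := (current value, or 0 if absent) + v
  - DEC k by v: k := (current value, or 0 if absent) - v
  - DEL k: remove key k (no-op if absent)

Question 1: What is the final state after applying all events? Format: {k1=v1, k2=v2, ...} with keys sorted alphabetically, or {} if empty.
  after event 1 (t=2: SET bar = -10): {bar=-10}
  after event 2 (t=7: DEC bar by 14): {bar=-24}
  after event 3 (t=15: INC foo by 5): {bar=-24, foo=5}
  after event 4 (t=18: DEC foo by 6): {bar=-24, foo=-1}
  after event 5 (t=24: SET baz = -2): {bar=-24, baz=-2, foo=-1}
  after event 6 (t=33: INC bar by 14): {bar=-10, baz=-2, foo=-1}
  after event 7 (t=39: SET foo = 32): {bar=-10, baz=-2, foo=32}
  after event 8 (t=49: SET bar = 30): {bar=30, baz=-2, foo=32}

Answer: {bar=30, baz=-2, foo=32}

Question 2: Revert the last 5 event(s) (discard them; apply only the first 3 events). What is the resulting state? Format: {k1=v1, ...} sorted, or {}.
Keep first 3 events (discard last 5):
  after event 1 (t=2: SET bar = -10): {bar=-10}
  after event 2 (t=7: DEC bar by 14): {bar=-24}
  after event 3 (t=15: INC foo by 5): {bar=-24, foo=5}

Answer: {bar=-24, foo=5}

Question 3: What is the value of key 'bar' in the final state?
Answer: 30

Derivation:
Track key 'bar' through all 8 events:
  event 1 (t=2: SET bar = -10): bar (absent) -> -10
  event 2 (t=7: DEC bar by 14): bar -10 -> -24
  event 3 (t=15: INC foo by 5): bar unchanged
  event 4 (t=18: DEC foo by 6): bar unchanged
  event 5 (t=24: SET baz = -2): bar unchanged
  event 6 (t=33: INC bar by 14): bar -24 -> -10
  event 7 (t=39: SET foo = 32): bar unchanged
  event 8 (t=49: SET bar = 30): bar -10 -> 30
Final: bar = 30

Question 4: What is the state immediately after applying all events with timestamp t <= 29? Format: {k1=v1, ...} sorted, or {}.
Apply events with t <= 29 (5 events):
  after event 1 (t=2: SET bar = -10): {bar=-10}
  after event 2 (t=7: DEC bar by 14): {bar=-24}
  after event 3 (t=15: INC foo by 5): {bar=-24, foo=5}
  after event 4 (t=18: DEC foo by 6): {bar=-24, foo=-1}
  after event 5 (t=24: SET baz = -2): {bar=-24, baz=-2, foo=-1}

Answer: {bar=-24, baz=-2, foo=-1}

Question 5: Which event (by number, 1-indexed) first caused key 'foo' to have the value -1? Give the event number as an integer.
Answer: 4

Derivation:
Looking for first event where foo becomes -1:
  event 3: foo = 5
  event 4: foo 5 -> -1  <-- first match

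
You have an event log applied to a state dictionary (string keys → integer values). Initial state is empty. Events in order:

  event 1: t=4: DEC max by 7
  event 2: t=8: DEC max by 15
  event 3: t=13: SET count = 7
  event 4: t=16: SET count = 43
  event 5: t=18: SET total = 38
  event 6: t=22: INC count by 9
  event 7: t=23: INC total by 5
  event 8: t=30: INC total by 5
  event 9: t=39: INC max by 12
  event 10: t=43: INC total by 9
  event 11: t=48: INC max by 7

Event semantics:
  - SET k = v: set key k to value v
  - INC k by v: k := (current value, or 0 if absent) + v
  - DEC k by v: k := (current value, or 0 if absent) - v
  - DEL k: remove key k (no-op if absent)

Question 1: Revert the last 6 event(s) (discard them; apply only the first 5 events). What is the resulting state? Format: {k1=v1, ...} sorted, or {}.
Keep first 5 events (discard last 6):
  after event 1 (t=4: DEC max by 7): {max=-7}
  after event 2 (t=8: DEC max by 15): {max=-22}
  after event 3 (t=13: SET count = 7): {count=7, max=-22}
  after event 4 (t=16: SET count = 43): {count=43, max=-22}
  after event 5 (t=18: SET total = 38): {count=43, max=-22, total=38}

Answer: {count=43, max=-22, total=38}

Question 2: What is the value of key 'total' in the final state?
Answer: 57

Derivation:
Track key 'total' through all 11 events:
  event 1 (t=4: DEC max by 7): total unchanged
  event 2 (t=8: DEC max by 15): total unchanged
  event 3 (t=13: SET count = 7): total unchanged
  event 4 (t=16: SET count = 43): total unchanged
  event 5 (t=18: SET total = 38): total (absent) -> 38
  event 6 (t=22: INC count by 9): total unchanged
  event 7 (t=23: INC total by 5): total 38 -> 43
  event 8 (t=30: INC total by 5): total 43 -> 48
  event 9 (t=39: INC max by 12): total unchanged
  event 10 (t=43: INC total by 9): total 48 -> 57
  event 11 (t=48: INC max by 7): total unchanged
Final: total = 57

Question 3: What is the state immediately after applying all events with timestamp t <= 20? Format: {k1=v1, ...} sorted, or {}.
Apply events with t <= 20 (5 events):
  after event 1 (t=4: DEC max by 7): {max=-7}
  after event 2 (t=8: DEC max by 15): {max=-22}
  after event 3 (t=13: SET count = 7): {count=7, max=-22}
  after event 4 (t=16: SET count = 43): {count=43, max=-22}
  after event 5 (t=18: SET total = 38): {count=43, max=-22, total=38}

Answer: {count=43, max=-22, total=38}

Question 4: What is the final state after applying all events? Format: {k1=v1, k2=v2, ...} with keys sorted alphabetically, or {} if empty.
Answer: {count=52, max=-3, total=57}

Derivation:
  after event 1 (t=4: DEC max by 7): {max=-7}
  after event 2 (t=8: DEC max by 15): {max=-22}
  after event 3 (t=13: SET count = 7): {count=7, max=-22}
  after event 4 (t=16: SET count = 43): {count=43, max=-22}
  after event 5 (t=18: SET total = 38): {count=43, max=-22, total=38}
  after event 6 (t=22: INC count by 9): {count=52, max=-22, total=38}
  after event 7 (t=23: INC total by 5): {count=52, max=-22, total=43}
  after event 8 (t=30: INC total by 5): {count=52, max=-22, total=48}
  after event 9 (t=39: INC max by 12): {count=52, max=-10, total=48}
  after event 10 (t=43: INC total by 9): {count=52, max=-10, total=57}
  after event 11 (t=48: INC max by 7): {count=52, max=-3, total=57}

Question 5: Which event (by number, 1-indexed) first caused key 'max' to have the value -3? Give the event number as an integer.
Answer: 11

Derivation:
Looking for first event where max becomes -3:
  event 1: max = -7
  event 2: max = -22
  event 3: max = -22
  event 4: max = -22
  event 5: max = -22
  event 6: max = -22
  event 7: max = -22
  event 8: max = -22
  event 9: max = -10
  event 10: max = -10
  event 11: max -10 -> -3  <-- first match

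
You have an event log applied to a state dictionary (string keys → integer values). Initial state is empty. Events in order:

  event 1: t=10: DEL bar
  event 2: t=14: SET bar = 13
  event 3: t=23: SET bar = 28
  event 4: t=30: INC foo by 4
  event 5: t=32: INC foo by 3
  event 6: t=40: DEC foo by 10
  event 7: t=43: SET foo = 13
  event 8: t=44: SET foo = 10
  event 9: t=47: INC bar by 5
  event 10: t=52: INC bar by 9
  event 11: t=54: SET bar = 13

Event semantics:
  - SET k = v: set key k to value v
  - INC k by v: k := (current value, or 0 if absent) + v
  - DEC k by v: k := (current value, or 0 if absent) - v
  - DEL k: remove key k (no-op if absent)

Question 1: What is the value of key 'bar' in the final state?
Track key 'bar' through all 11 events:
  event 1 (t=10: DEL bar): bar (absent) -> (absent)
  event 2 (t=14: SET bar = 13): bar (absent) -> 13
  event 3 (t=23: SET bar = 28): bar 13 -> 28
  event 4 (t=30: INC foo by 4): bar unchanged
  event 5 (t=32: INC foo by 3): bar unchanged
  event 6 (t=40: DEC foo by 10): bar unchanged
  event 7 (t=43: SET foo = 13): bar unchanged
  event 8 (t=44: SET foo = 10): bar unchanged
  event 9 (t=47: INC bar by 5): bar 28 -> 33
  event 10 (t=52: INC bar by 9): bar 33 -> 42
  event 11 (t=54: SET bar = 13): bar 42 -> 13
Final: bar = 13

Answer: 13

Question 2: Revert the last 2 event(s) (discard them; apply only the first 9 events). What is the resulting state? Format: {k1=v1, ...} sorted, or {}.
Answer: {bar=33, foo=10}

Derivation:
Keep first 9 events (discard last 2):
  after event 1 (t=10: DEL bar): {}
  after event 2 (t=14: SET bar = 13): {bar=13}
  after event 3 (t=23: SET bar = 28): {bar=28}
  after event 4 (t=30: INC foo by 4): {bar=28, foo=4}
  after event 5 (t=32: INC foo by 3): {bar=28, foo=7}
  after event 6 (t=40: DEC foo by 10): {bar=28, foo=-3}
  after event 7 (t=43: SET foo = 13): {bar=28, foo=13}
  after event 8 (t=44: SET foo = 10): {bar=28, foo=10}
  after event 9 (t=47: INC bar by 5): {bar=33, foo=10}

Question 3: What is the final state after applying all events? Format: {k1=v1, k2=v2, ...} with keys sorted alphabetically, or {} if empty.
  after event 1 (t=10: DEL bar): {}
  after event 2 (t=14: SET bar = 13): {bar=13}
  after event 3 (t=23: SET bar = 28): {bar=28}
  after event 4 (t=30: INC foo by 4): {bar=28, foo=4}
  after event 5 (t=32: INC foo by 3): {bar=28, foo=7}
  after event 6 (t=40: DEC foo by 10): {bar=28, foo=-3}
  after event 7 (t=43: SET foo = 13): {bar=28, foo=13}
  after event 8 (t=44: SET foo = 10): {bar=28, foo=10}
  after event 9 (t=47: INC bar by 5): {bar=33, foo=10}
  after event 10 (t=52: INC bar by 9): {bar=42, foo=10}
  after event 11 (t=54: SET bar = 13): {bar=13, foo=10}

Answer: {bar=13, foo=10}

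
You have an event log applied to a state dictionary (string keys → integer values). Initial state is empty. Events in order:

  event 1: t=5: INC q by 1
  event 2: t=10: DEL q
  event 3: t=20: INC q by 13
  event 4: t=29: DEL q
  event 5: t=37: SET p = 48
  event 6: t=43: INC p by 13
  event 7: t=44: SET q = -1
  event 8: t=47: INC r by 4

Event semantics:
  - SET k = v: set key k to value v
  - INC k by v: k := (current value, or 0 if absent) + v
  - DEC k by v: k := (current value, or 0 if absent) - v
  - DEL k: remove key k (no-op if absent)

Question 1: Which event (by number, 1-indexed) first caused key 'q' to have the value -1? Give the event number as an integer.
Looking for first event where q becomes -1:
  event 1: q = 1
  event 2: q = (absent)
  event 3: q = 13
  event 4: q = (absent)
  event 7: q (absent) -> -1  <-- first match

Answer: 7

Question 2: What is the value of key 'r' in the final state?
Track key 'r' through all 8 events:
  event 1 (t=5: INC q by 1): r unchanged
  event 2 (t=10: DEL q): r unchanged
  event 3 (t=20: INC q by 13): r unchanged
  event 4 (t=29: DEL q): r unchanged
  event 5 (t=37: SET p = 48): r unchanged
  event 6 (t=43: INC p by 13): r unchanged
  event 7 (t=44: SET q = -1): r unchanged
  event 8 (t=47: INC r by 4): r (absent) -> 4
Final: r = 4

Answer: 4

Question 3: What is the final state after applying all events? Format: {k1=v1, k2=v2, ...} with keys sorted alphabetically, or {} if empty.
Answer: {p=61, q=-1, r=4}

Derivation:
  after event 1 (t=5: INC q by 1): {q=1}
  after event 2 (t=10: DEL q): {}
  after event 3 (t=20: INC q by 13): {q=13}
  after event 4 (t=29: DEL q): {}
  after event 5 (t=37: SET p = 48): {p=48}
  after event 6 (t=43: INC p by 13): {p=61}
  after event 7 (t=44: SET q = -1): {p=61, q=-1}
  after event 8 (t=47: INC r by 4): {p=61, q=-1, r=4}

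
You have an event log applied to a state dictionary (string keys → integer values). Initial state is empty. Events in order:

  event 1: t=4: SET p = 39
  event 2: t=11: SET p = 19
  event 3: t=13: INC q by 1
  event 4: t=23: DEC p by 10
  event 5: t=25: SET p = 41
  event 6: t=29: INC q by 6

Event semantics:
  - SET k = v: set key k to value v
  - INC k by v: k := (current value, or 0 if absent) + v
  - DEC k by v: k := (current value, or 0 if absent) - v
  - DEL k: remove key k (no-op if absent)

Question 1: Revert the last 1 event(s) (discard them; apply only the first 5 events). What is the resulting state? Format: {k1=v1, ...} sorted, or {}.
Answer: {p=41, q=1}

Derivation:
Keep first 5 events (discard last 1):
  after event 1 (t=4: SET p = 39): {p=39}
  after event 2 (t=11: SET p = 19): {p=19}
  after event 3 (t=13: INC q by 1): {p=19, q=1}
  after event 4 (t=23: DEC p by 10): {p=9, q=1}
  after event 5 (t=25: SET p = 41): {p=41, q=1}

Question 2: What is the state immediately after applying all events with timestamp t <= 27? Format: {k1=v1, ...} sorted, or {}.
Apply events with t <= 27 (5 events):
  after event 1 (t=4: SET p = 39): {p=39}
  after event 2 (t=11: SET p = 19): {p=19}
  after event 3 (t=13: INC q by 1): {p=19, q=1}
  after event 4 (t=23: DEC p by 10): {p=9, q=1}
  after event 5 (t=25: SET p = 41): {p=41, q=1}

Answer: {p=41, q=1}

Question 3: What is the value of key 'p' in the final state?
Track key 'p' through all 6 events:
  event 1 (t=4: SET p = 39): p (absent) -> 39
  event 2 (t=11: SET p = 19): p 39 -> 19
  event 3 (t=13: INC q by 1): p unchanged
  event 4 (t=23: DEC p by 10): p 19 -> 9
  event 5 (t=25: SET p = 41): p 9 -> 41
  event 6 (t=29: INC q by 6): p unchanged
Final: p = 41

Answer: 41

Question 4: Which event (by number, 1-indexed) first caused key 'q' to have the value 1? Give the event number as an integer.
Looking for first event where q becomes 1:
  event 3: q (absent) -> 1  <-- first match

Answer: 3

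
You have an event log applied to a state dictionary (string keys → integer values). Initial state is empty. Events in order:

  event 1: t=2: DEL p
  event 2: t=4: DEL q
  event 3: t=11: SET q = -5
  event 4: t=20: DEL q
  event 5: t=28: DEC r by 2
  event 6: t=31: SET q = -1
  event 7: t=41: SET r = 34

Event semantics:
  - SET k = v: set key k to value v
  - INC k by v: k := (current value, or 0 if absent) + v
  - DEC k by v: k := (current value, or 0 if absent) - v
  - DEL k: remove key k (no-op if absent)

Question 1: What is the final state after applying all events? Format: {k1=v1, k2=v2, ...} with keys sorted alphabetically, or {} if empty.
Answer: {q=-1, r=34}

Derivation:
  after event 1 (t=2: DEL p): {}
  after event 2 (t=4: DEL q): {}
  after event 3 (t=11: SET q = -5): {q=-5}
  after event 4 (t=20: DEL q): {}
  after event 5 (t=28: DEC r by 2): {r=-2}
  after event 6 (t=31: SET q = -1): {q=-1, r=-2}
  after event 7 (t=41: SET r = 34): {q=-1, r=34}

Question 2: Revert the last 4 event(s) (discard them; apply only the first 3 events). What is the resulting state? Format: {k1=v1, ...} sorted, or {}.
Answer: {q=-5}

Derivation:
Keep first 3 events (discard last 4):
  after event 1 (t=2: DEL p): {}
  after event 2 (t=4: DEL q): {}
  after event 3 (t=11: SET q = -5): {q=-5}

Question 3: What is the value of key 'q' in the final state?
Track key 'q' through all 7 events:
  event 1 (t=2: DEL p): q unchanged
  event 2 (t=4: DEL q): q (absent) -> (absent)
  event 3 (t=11: SET q = -5): q (absent) -> -5
  event 4 (t=20: DEL q): q -5 -> (absent)
  event 5 (t=28: DEC r by 2): q unchanged
  event 6 (t=31: SET q = -1): q (absent) -> -1
  event 7 (t=41: SET r = 34): q unchanged
Final: q = -1

Answer: -1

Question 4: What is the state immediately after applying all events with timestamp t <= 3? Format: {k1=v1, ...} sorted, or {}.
Apply events with t <= 3 (1 events):
  after event 1 (t=2: DEL p): {}

Answer: {}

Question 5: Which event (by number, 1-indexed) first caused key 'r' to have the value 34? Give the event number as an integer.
Answer: 7

Derivation:
Looking for first event where r becomes 34:
  event 5: r = -2
  event 6: r = -2
  event 7: r -2 -> 34  <-- first match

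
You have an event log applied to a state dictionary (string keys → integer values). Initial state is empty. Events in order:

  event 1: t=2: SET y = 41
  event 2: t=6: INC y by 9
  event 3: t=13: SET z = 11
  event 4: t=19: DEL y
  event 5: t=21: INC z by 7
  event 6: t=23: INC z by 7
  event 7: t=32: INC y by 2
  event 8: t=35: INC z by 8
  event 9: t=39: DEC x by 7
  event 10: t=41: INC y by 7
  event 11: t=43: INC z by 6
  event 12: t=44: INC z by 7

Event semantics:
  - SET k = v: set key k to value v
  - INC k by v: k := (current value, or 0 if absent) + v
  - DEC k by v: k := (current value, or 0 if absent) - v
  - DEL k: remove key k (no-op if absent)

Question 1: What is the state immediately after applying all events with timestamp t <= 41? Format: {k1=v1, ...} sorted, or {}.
Answer: {x=-7, y=9, z=33}

Derivation:
Apply events with t <= 41 (10 events):
  after event 1 (t=2: SET y = 41): {y=41}
  after event 2 (t=6: INC y by 9): {y=50}
  after event 3 (t=13: SET z = 11): {y=50, z=11}
  after event 4 (t=19: DEL y): {z=11}
  after event 5 (t=21: INC z by 7): {z=18}
  after event 6 (t=23: INC z by 7): {z=25}
  after event 7 (t=32: INC y by 2): {y=2, z=25}
  after event 8 (t=35: INC z by 8): {y=2, z=33}
  after event 9 (t=39: DEC x by 7): {x=-7, y=2, z=33}
  after event 10 (t=41: INC y by 7): {x=-7, y=9, z=33}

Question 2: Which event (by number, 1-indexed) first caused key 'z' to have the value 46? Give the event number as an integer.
Answer: 12

Derivation:
Looking for first event where z becomes 46:
  event 3: z = 11
  event 4: z = 11
  event 5: z = 18
  event 6: z = 25
  event 7: z = 25
  event 8: z = 33
  event 9: z = 33
  event 10: z = 33
  event 11: z = 39
  event 12: z 39 -> 46  <-- first match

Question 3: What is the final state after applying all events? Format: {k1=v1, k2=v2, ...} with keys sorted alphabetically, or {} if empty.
Answer: {x=-7, y=9, z=46}

Derivation:
  after event 1 (t=2: SET y = 41): {y=41}
  after event 2 (t=6: INC y by 9): {y=50}
  after event 3 (t=13: SET z = 11): {y=50, z=11}
  after event 4 (t=19: DEL y): {z=11}
  after event 5 (t=21: INC z by 7): {z=18}
  after event 6 (t=23: INC z by 7): {z=25}
  after event 7 (t=32: INC y by 2): {y=2, z=25}
  after event 8 (t=35: INC z by 8): {y=2, z=33}
  after event 9 (t=39: DEC x by 7): {x=-7, y=2, z=33}
  after event 10 (t=41: INC y by 7): {x=-7, y=9, z=33}
  after event 11 (t=43: INC z by 6): {x=-7, y=9, z=39}
  after event 12 (t=44: INC z by 7): {x=-7, y=9, z=46}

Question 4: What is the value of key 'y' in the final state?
Track key 'y' through all 12 events:
  event 1 (t=2: SET y = 41): y (absent) -> 41
  event 2 (t=6: INC y by 9): y 41 -> 50
  event 3 (t=13: SET z = 11): y unchanged
  event 4 (t=19: DEL y): y 50 -> (absent)
  event 5 (t=21: INC z by 7): y unchanged
  event 6 (t=23: INC z by 7): y unchanged
  event 7 (t=32: INC y by 2): y (absent) -> 2
  event 8 (t=35: INC z by 8): y unchanged
  event 9 (t=39: DEC x by 7): y unchanged
  event 10 (t=41: INC y by 7): y 2 -> 9
  event 11 (t=43: INC z by 6): y unchanged
  event 12 (t=44: INC z by 7): y unchanged
Final: y = 9

Answer: 9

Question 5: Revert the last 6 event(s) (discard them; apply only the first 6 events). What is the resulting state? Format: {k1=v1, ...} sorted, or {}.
Keep first 6 events (discard last 6):
  after event 1 (t=2: SET y = 41): {y=41}
  after event 2 (t=6: INC y by 9): {y=50}
  after event 3 (t=13: SET z = 11): {y=50, z=11}
  after event 4 (t=19: DEL y): {z=11}
  after event 5 (t=21: INC z by 7): {z=18}
  after event 6 (t=23: INC z by 7): {z=25}

Answer: {z=25}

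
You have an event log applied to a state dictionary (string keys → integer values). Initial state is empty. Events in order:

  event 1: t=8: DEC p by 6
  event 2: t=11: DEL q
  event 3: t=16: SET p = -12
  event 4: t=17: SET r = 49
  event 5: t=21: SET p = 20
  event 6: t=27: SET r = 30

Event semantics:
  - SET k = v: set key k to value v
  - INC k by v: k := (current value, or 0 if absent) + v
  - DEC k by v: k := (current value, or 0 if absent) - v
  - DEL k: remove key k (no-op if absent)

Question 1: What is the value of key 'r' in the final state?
Track key 'r' through all 6 events:
  event 1 (t=8: DEC p by 6): r unchanged
  event 2 (t=11: DEL q): r unchanged
  event 3 (t=16: SET p = -12): r unchanged
  event 4 (t=17: SET r = 49): r (absent) -> 49
  event 5 (t=21: SET p = 20): r unchanged
  event 6 (t=27: SET r = 30): r 49 -> 30
Final: r = 30

Answer: 30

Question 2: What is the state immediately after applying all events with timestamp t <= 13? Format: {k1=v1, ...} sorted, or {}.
Answer: {p=-6}

Derivation:
Apply events with t <= 13 (2 events):
  after event 1 (t=8: DEC p by 6): {p=-6}
  after event 2 (t=11: DEL q): {p=-6}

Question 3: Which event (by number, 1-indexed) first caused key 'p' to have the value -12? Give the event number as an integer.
Looking for first event where p becomes -12:
  event 1: p = -6
  event 2: p = -6
  event 3: p -6 -> -12  <-- first match

Answer: 3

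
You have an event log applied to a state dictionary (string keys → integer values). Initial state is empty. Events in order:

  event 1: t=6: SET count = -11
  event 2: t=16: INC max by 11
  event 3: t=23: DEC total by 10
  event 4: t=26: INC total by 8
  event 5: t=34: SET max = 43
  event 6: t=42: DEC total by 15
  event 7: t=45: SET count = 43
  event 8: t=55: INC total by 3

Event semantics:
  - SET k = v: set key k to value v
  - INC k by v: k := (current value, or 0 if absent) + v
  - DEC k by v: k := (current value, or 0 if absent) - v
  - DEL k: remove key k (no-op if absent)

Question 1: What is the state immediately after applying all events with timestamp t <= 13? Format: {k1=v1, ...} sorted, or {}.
Answer: {count=-11}

Derivation:
Apply events with t <= 13 (1 events):
  after event 1 (t=6: SET count = -11): {count=-11}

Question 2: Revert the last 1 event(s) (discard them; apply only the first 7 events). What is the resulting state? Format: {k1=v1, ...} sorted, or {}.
Answer: {count=43, max=43, total=-17}

Derivation:
Keep first 7 events (discard last 1):
  after event 1 (t=6: SET count = -11): {count=-11}
  after event 2 (t=16: INC max by 11): {count=-11, max=11}
  after event 3 (t=23: DEC total by 10): {count=-11, max=11, total=-10}
  after event 4 (t=26: INC total by 8): {count=-11, max=11, total=-2}
  after event 5 (t=34: SET max = 43): {count=-11, max=43, total=-2}
  after event 6 (t=42: DEC total by 15): {count=-11, max=43, total=-17}
  after event 7 (t=45: SET count = 43): {count=43, max=43, total=-17}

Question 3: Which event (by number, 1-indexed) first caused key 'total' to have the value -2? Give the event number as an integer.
Answer: 4

Derivation:
Looking for first event where total becomes -2:
  event 3: total = -10
  event 4: total -10 -> -2  <-- first match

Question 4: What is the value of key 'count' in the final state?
Track key 'count' through all 8 events:
  event 1 (t=6: SET count = -11): count (absent) -> -11
  event 2 (t=16: INC max by 11): count unchanged
  event 3 (t=23: DEC total by 10): count unchanged
  event 4 (t=26: INC total by 8): count unchanged
  event 5 (t=34: SET max = 43): count unchanged
  event 6 (t=42: DEC total by 15): count unchanged
  event 7 (t=45: SET count = 43): count -11 -> 43
  event 8 (t=55: INC total by 3): count unchanged
Final: count = 43

Answer: 43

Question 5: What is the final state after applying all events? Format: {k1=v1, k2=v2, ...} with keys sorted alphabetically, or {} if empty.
  after event 1 (t=6: SET count = -11): {count=-11}
  after event 2 (t=16: INC max by 11): {count=-11, max=11}
  after event 3 (t=23: DEC total by 10): {count=-11, max=11, total=-10}
  after event 4 (t=26: INC total by 8): {count=-11, max=11, total=-2}
  after event 5 (t=34: SET max = 43): {count=-11, max=43, total=-2}
  after event 6 (t=42: DEC total by 15): {count=-11, max=43, total=-17}
  after event 7 (t=45: SET count = 43): {count=43, max=43, total=-17}
  after event 8 (t=55: INC total by 3): {count=43, max=43, total=-14}

Answer: {count=43, max=43, total=-14}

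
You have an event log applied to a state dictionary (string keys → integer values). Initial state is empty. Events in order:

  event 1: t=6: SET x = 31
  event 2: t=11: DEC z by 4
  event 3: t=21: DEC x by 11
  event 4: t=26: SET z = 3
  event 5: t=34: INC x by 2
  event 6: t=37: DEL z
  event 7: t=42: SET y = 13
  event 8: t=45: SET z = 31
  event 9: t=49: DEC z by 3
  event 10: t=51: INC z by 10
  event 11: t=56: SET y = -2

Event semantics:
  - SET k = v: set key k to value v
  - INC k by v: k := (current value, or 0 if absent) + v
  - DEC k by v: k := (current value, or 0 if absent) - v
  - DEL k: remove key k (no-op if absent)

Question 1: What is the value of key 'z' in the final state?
Track key 'z' through all 11 events:
  event 1 (t=6: SET x = 31): z unchanged
  event 2 (t=11: DEC z by 4): z (absent) -> -4
  event 3 (t=21: DEC x by 11): z unchanged
  event 4 (t=26: SET z = 3): z -4 -> 3
  event 5 (t=34: INC x by 2): z unchanged
  event 6 (t=37: DEL z): z 3 -> (absent)
  event 7 (t=42: SET y = 13): z unchanged
  event 8 (t=45: SET z = 31): z (absent) -> 31
  event 9 (t=49: DEC z by 3): z 31 -> 28
  event 10 (t=51: INC z by 10): z 28 -> 38
  event 11 (t=56: SET y = -2): z unchanged
Final: z = 38

Answer: 38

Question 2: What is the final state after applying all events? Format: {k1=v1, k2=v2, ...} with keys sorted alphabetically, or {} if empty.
Answer: {x=22, y=-2, z=38}

Derivation:
  after event 1 (t=6: SET x = 31): {x=31}
  after event 2 (t=11: DEC z by 4): {x=31, z=-4}
  after event 3 (t=21: DEC x by 11): {x=20, z=-4}
  after event 4 (t=26: SET z = 3): {x=20, z=3}
  after event 5 (t=34: INC x by 2): {x=22, z=3}
  after event 6 (t=37: DEL z): {x=22}
  after event 7 (t=42: SET y = 13): {x=22, y=13}
  after event 8 (t=45: SET z = 31): {x=22, y=13, z=31}
  after event 9 (t=49: DEC z by 3): {x=22, y=13, z=28}
  after event 10 (t=51: INC z by 10): {x=22, y=13, z=38}
  after event 11 (t=56: SET y = -2): {x=22, y=-2, z=38}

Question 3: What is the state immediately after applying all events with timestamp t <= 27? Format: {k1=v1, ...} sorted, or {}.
Answer: {x=20, z=3}

Derivation:
Apply events with t <= 27 (4 events):
  after event 1 (t=6: SET x = 31): {x=31}
  after event 2 (t=11: DEC z by 4): {x=31, z=-4}
  after event 3 (t=21: DEC x by 11): {x=20, z=-4}
  after event 4 (t=26: SET z = 3): {x=20, z=3}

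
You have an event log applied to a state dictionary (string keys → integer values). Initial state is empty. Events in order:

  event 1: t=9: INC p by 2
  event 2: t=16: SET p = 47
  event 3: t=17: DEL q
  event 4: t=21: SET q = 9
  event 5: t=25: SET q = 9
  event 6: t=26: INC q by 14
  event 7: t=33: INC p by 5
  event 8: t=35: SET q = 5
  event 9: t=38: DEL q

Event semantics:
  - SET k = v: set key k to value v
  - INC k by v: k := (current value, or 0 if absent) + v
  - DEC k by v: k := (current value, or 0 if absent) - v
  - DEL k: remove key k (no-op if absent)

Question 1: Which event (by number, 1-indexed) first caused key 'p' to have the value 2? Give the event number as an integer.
Looking for first event where p becomes 2:
  event 1: p (absent) -> 2  <-- first match

Answer: 1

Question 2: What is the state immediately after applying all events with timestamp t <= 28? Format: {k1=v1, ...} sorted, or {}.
Answer: {p=47, q=23}

Derivation:
Apply events with t <= 28 (6 events):
  after event 1 (t=9: INC p by 2): {p=2}
  after event 2 (t=16: SET p = 47): {p=47}
  after event 3 (t=17: DEL q): {p=47}
  after event 4 (t=21: SET q = 9): {p=47, q=9}
  after event 5 (t=25: SET q = 9): {p=47, q=9}
  after event 6 (t=26: INC q by 14): {p=47, q=23}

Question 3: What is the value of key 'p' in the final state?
Answer: 52

Derivation:
Track key 'p' through all 9 events:
  event 1 (t=9: INC p by 2): p (absent) -> 2
  event 2 (t=16: SET p = 47): p 2 -> 47
  event 3 (t=17: DEL q): p unchanged
  event 4 (t=21: SET q = 9): p unchanged
  event 5 (t=25: SET q = 9): p unchanged
  event 6 (t=26: INC q by 14): p unchanged
  event 7 (t=33: INC p by 5): p 47 -> 52
  event 8 (t=35: SET q = 5): p unchanged
  event 9 (t=38: DEL q): p unchanged
Final: p = 52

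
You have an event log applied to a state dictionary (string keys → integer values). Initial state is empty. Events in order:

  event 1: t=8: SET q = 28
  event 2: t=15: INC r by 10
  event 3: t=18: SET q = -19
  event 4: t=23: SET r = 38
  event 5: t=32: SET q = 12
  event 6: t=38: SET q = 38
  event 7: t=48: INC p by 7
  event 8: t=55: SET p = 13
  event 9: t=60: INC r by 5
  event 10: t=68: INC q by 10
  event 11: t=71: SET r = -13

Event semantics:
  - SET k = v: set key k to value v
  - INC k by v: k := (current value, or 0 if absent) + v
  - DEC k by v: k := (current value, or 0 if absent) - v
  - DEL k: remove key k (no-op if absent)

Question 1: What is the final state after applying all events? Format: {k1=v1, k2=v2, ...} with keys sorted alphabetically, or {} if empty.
Answer: {p=13, q=48, r=-13}

Derivation:
  after event 1 (t=8: SET q = 28): {q=28}
  after event 2 (t=15: INC r by 10): {q=28, r=10}
  after event 3 (t=18: SET q = -19): {q=-19, r=10}
  after event 4 (t=23: SET r = 38): {q=-19, r=38}
  after event 5 (t=32: SET q = 12): {q=12, r=38}
  after event 6 (t=38: SET q = 38): {q=38, r=38}
  after event 7 (t=48: INC p by 7): {p=7, q=38, r=38}
  after event 8 (t=55: SET p = 13): {p=13, q=38, r=38}
  after event 9 (t=60: INC r by 5): {p=13, q=38, r=43}
  after event 10 (t=68: INC q by 10): {p=13, q=48, r=43}
  after event 11 (t=71: SET r = -13): {p=13, q=48, r=-13}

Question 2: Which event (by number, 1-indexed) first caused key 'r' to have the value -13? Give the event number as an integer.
Looking for first event where r becomes -13:
  event 2: r = 10
  event 3: r = 10
  event 4: r = 38
  event 5: r = 38
  event 6: r = 38
  event 7: r = 38
  event 8: r = 38
  event 9: r = 43
  event 10: r = 43
  event 11: r 43 -> -13  <-- first match

Answer: 11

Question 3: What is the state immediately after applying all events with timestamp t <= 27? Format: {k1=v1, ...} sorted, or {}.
Apply events with t <= 27 (4 events):
  after event 1 (t=8: SET q = 28): {q=28}
  after event 2 (t=15: INC r by 10): {q=28, r=10}
  after event 3 (t=18: SET q = -19): {q=-19, r=10}
  after event 4 (t=23: SET r = 38): {q=-19, r=38}

Answer: {q=-19, r=38}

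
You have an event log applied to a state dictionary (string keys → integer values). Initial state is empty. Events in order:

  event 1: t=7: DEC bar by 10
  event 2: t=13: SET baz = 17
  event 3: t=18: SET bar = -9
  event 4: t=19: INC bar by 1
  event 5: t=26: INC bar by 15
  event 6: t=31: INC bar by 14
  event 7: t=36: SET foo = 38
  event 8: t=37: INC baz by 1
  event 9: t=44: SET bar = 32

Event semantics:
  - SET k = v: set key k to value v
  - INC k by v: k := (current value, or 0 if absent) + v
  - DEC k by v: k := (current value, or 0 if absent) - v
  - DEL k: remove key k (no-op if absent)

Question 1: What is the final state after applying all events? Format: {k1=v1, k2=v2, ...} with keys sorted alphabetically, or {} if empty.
  after event 1 (t=7: DEC bar by 10): {bar=-10}
  after event 2 (t=13: SET baz = 17): {bar=-10, baz=17}
  after event 3 (t=18: SET bar = -9): {bar=-9, baz=17}
  after event 4 (t=19: INC bar by 1): {bar=-8, baz=17}
  after event 5 (t=26: INC bar by 15): {bar=7, baz=17}
  after event 6 (t=31: INC bar by 14): {bar=21, baz=17}
  after event 7 (t=36: SET foo = 38): {bar=21, baz=17, foo=38}
  after event 8 (t=37: INC baz by 1): {bar=21, baz=18, foo=38}
  after event 9 (t=44: SET bar = 32): {bar=32, baz=18, foo=38}

Answer: {bar=32, baz=18, foo=38}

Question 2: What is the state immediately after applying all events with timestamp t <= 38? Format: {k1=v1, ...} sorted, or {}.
Answer: {bar=21, baz=18, foo=38}

Derivation:
Apply events with t <= 38 (8 events):
  after event 1 (t=7: DEC bar by 10): {bar=-10}
  after event 2 (t=13: SET baz = 17): {bar=-10, baz=17}
  after event 3 (t=18: SET bar = -9): {bar=-9, baz=17}
  after event 4 (t=19: INC bar by 1): {bar=-8, baz=17}
  after event 5 (t=26: INC bar by 15): {bar=7, baz=17}
  after event 6 (t=31: INC bar by 14): {bar=21, baz=17}
  after event 7 (t=36: SET foo = 38): {bar=21, baz=17, foo=38}
  after event 8 (t=37: INC baz by 1): {bar=21, baz=18, foo=38}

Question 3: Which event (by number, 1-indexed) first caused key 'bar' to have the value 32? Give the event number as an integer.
Looking for first event where bar becomes 32:
  event 1: bar = -10
  event 2: bar = -10
  event 3: bar = -9
  event 4: bar = -8
  event 5: bar = 7
  event 6: bar = 21
  event 7: bar = 21
  event 8: bar = 21
  event 9: bar 21 -> 32  <-- first match

Answer: 9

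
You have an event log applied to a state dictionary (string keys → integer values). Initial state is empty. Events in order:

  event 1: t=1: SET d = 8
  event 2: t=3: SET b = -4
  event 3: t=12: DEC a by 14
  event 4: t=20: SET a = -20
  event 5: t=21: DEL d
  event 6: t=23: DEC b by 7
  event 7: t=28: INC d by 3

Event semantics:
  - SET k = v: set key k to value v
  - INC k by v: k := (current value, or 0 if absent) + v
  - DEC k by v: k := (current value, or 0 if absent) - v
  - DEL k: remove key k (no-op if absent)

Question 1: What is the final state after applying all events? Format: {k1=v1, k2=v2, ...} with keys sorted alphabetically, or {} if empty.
Answer: {a=-20, b=-11, d=3}

Derivation:
  after event 1 (t=1: SET d = 8): {d=8}
  after event 2 (t=3: SET b = -4): {b=-4, d=8}
  after event 3 (t=12: DEC a by 14): {a=-14, b=-4, d=8}
  after event 4 (t=20: SET a = -20): {a=-20, b=-4, d=8}
  after event 5 (t=21: DEL d): {a=-20, b=-4}
  after event 6 (t=23: DEC b by 7): {a=-20, b=-11}
  after event 7 (t=28: INC d by 3): {a=-20, b=-11, d=3}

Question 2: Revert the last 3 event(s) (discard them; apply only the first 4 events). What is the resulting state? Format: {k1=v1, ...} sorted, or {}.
Keep first 4 events (discard last 3):
  after event 1 (t=1: SET d = 8): {d=8}
  after event 2 (t=3: SET b = -4): {b=-4, d=8}
  after event 3 (t=12: DEC a by 14): {a=-14, b=-4, d=8}
  after event 4 (t=20: SET a = -20): {a=-20, b=-4, d=8}

Answer: {a=-20, b=-4, d=8}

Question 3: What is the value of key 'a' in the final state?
Answer: -20

Derivation:
Track key 'a' through all 7 events:
  event 1 (t=1: SET d = 8): a unchanged
  event 2 (t=3: SET b = -4): a unchanged
  event 3 (t=12: DEC a by 14): a (absent) -> -14
  event 4 (t=20: SET a = -20): a -14 -> -20
  event 5 (t=21: DEL d): a unchanged
  event 6 (t=23: DEC b by 7): a unchanged
  event 7 (t=28: INC d by 3): a unchanged
Final: a = -20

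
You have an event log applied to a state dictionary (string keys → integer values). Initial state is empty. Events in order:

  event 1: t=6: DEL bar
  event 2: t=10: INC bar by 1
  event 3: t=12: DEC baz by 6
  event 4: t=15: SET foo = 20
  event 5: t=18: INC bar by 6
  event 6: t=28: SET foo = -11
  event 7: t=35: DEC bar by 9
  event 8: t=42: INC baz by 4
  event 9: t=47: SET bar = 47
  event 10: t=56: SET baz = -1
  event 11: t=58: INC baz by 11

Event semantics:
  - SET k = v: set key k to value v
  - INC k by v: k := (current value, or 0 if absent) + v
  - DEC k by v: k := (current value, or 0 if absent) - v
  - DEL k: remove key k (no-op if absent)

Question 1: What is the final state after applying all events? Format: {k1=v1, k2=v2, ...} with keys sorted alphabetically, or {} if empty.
Answer: {bar=47, baz=10, foo=-11}

Derivation:
  after event 1 (t=6: DEL bar): {}
  after event 2 (t=10: INC bar by 1): {bar=1}
  after event 3 (t=12: DEC baz by 6): {bar=1, baz=-6}
  after event 4 (t=15: SET foo = 20): {bar=1, baz=-6, foo=20}
  after event 5 (t=18: INC bar by 6): {bar=7, baz=-6, foo=20}
  after event 6 (t=28: SET foo = -11): {bar=7, baz=-6, foo=-11}
  after event 7 (t=35: DEC bar by 9): {bar=-2, baz=-6, foo=-11}
  after event 8 (t=42: INC baz by 4): {bar=-2, baz=-2, foo=-11}
  after event 9 (t=47: SET bar = 47): {bar=47, baz=-2, foo=-11}
  after event 10 (t=56: SET baz = -1): {bar=47, baz=-1, foo=-11}
  after event 11 (t=58: INC baz by 11): {bar=47, baz=10, foo=-11}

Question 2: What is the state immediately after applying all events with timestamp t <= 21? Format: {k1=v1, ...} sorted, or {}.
Answer: {bar=7, baz=-6, foo=20}

Derivation:
Apply events with t <= 21 (5 events):
  after event 1 (t=6: DEL bar): {}
  after event 2 (t=10: INC bar by 1): {bar=1}
  after event 3 (t=12: DEC baz by 6): {bar=1, baz=-6}
  after event 4 (t=15: SET foo = 20): {bar=1, baz=-6, foo=20}
  after event 5 (t=18: INC bar by 6): {bar=7, baz=-6, foo=20}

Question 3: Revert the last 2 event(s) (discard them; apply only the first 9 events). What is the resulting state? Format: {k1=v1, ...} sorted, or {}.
Keep first 9 events (discard last 2):
  after event 1 (t=6: DEL bar): {}
  after event 2 (t=10: INC bar by 1): {bar=1}
  after event 3 (t=12: DEC baz by 6): {bar=1, baz=-6}
  after event 4 (t=15: SET foo = 20): {bar=1, baz=-6, foo=20}
  after event 5 (t=18: INC bar by 6): {bar=7, baz=-6, foo=20}
  after event 6 (t=28: SET foo = -11): {bar=7, baz=-6, foo=-11}
  after event 7 (t=35: DEC bar by 9): {bar=-2, baz=-6, foo=-11}
  after event 8 (t=42: INC baz by 4): {bar=-2, baz=-2, foo=-11}
  after event 9 (t=47: SET bar = 47): {bar=47, baz=-2, foo=-11}

Answer: {bar=47, baz=-2, foo=-11}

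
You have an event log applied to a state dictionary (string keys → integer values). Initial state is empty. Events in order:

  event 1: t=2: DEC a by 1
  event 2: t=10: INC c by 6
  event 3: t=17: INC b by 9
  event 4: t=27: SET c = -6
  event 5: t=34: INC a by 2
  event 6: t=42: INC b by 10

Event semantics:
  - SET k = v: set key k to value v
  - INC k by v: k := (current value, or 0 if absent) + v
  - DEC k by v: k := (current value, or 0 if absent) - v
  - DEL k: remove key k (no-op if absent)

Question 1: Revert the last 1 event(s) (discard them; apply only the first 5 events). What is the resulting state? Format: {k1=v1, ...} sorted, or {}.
Keep first 5 events (discard last 1):
  after event 1 (t=2: DEC a by 1): {a=-1}
  after event 2 (t=10: INC c by 6): {a=-1, c=6}
  after event 3 (t=17: INC b by 9): {a=-1, b=9, c=6}
  after event 4 (t=27: SET c = -6): {a=-1, b=9, c=-6}
  after event 5 (t=34: INC a by 2): {a=1, b=9, c=-6}

Answer: {a=1, b=9, c=-6}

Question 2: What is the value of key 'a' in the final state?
Answer: 1

Derivation:
Track key 'a' through all 6 events:
  event 1 (t=2: DEC a by 1): a (absent) -> -1
  event 2 (t=10: INC c by 6): a unchanged
  event 3 (t=17: INC b by 9): a unchanged
  event 4 (t=27: SET c = -6): a unchanged
  event 5 (t=34: INC a by 2): a -1 -> 1
  event 6 (t=42: INC b by 10): a unchanged
Final: a = 1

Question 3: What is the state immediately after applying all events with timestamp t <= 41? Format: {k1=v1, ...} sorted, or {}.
Apply events with t <= 41 (5 events):
  after event 1 (t=2: DEC a by 1): {a=-1}
  after event 2 (t=10: INC c by 6): {a=-1, c=6}
  after event 3 (t=17: INC b by 9): {a=-1, b=9, c=6}
  after event 4 (t=27: SET c = -6): {a=-1, b=9, c=-6}
  after event 5 (t=34: INC a by 2): {a=1, b=9, c=-6}

Answer: {a=1, b=9, c=-6}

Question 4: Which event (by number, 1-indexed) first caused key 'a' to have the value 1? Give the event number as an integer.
Answer: 5

Derivation:
Looking for first event where a becomes 1:
  event 1: a = -1
  event 2: a = -1
  event 3: a = -1
  event 4: a = -1
  event 5: a -1 -> 1  <-- first match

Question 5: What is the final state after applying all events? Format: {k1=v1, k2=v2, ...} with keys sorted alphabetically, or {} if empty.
  after event 1 (t=2: DEC a by 1): {a=-1}
  after event 2 (t=10: INC c by 6): {a=-1, c=6}
  after event 3 (t=17: INC b by 9): {a=-1, b=9, c=6}
  after event 4 (t=27: SET c = -6): {a=-1, b=9, c=-6}
  after event 5 (t=34: INC a by 2): {a=1, b=9, c=-6}
  after event 6 (t=42: INC b by 10): {a=1, b=19, c=-6}

Answer: {a=1, b=19, c=-6}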